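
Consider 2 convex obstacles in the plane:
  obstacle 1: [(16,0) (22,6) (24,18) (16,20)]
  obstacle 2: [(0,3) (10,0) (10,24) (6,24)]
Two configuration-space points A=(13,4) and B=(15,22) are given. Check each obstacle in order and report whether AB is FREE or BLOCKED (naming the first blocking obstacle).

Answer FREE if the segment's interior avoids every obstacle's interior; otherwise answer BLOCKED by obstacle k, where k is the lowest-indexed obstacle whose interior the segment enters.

FREE

Obstacle 1 [(16,0) (22,6) (24,18) (16,20)]:
  edge (16,0)–(22,6): clear
  edge (22,6)–(24,18): clear
  edge (24,18)–(16,20): clear
  edge (16,20)–(16,0): clear
  midpoint (14,13) outside
  → clear
Obstacle 2 [(0,3) (10,0) (10,24) (6,24)]:
  edge (0,3)–(10,0): clear
  edge (10,0)–(10,24): clear
  edge (10,24)–(6,24): clear
  edge (6,24)–(0,3): clear
  midpoint (14,13) outside
  → clear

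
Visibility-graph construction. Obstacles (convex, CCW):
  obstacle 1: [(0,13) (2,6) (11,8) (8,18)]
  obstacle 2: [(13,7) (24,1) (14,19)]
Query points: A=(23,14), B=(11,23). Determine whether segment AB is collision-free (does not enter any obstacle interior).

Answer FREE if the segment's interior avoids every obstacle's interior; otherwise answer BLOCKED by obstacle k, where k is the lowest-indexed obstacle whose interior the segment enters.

FREE

Obstacle 1 [(0,13) (2,6) (11,8) (8,18)]:
  edge (0,13)–(2,6): clear
  edge (2,6)–(11,8): clear
  edge (11,8)–(8,18): clear
  edge (8,18)–(0,13): clear
  midpoint (17,37/2) outside
  → clear
Obstacle 2 [(13,7) (24,1) (14,19)]:
  edge (13,7)–(24,1): clear
  edge (24,1)–(14,19): clear
  edge (14,19)–(13,7): clear
  midpoint (17,37/2) outside
  → clear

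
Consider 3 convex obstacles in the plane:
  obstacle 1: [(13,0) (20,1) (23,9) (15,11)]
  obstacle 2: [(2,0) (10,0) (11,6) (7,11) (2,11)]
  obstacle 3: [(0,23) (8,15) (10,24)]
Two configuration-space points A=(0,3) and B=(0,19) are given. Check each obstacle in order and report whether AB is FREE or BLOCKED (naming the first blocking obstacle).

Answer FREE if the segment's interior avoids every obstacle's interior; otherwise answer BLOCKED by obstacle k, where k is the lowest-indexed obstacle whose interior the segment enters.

FREE

Obstacle 1 [(13,0) (20,1) (23,9) (15,11)]:
  edge (13,0)–(20,1): clear
  edge (20,1)–(23,9): clear
  edge (23,9)–(15,11): clear
  edge (15,11)–(13,0): clear
  midpoint (0,11) outside
  → clear
Obstacle 2 [(2,0) (10,0) (11,6) (7,11) (2,11)]:
  edge (2,0)–(10,0): clear
  edge (10,0)–(11,6): clear
  edge (11,6)–(7,11): clear
  edge (7,11)–(2,11): clear
  edge (2,11)–(2,0): clear
  midpoint (0,11) outside
  → clear
Obstacle 3 [(0,23) (8,15) (10,24)]:
  edge (0,23)–(8,15): clear
  edge (8,15)–(10,24): clear
  edge (10,24)–(0,23): clear
  midpoint (0,11) outside
  → clear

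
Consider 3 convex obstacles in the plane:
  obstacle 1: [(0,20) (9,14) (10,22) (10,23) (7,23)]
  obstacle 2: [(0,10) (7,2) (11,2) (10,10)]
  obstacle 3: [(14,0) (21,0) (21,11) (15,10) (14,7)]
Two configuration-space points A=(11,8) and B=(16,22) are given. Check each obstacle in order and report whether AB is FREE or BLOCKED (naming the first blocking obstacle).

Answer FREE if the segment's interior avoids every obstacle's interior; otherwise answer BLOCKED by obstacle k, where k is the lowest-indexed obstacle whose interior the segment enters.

Obstacle 1 [(0,20) (9,14) (10,22) (10,23) (7,23)]:
  edge (0,20)–(9,14): clear
  edge (9,14)–(10,22): clear
  edge (10,22)–(10,23): clear
  edge (10,23)–(7,23): clear
  edge (7,23)–(0,20): clear
  midpoint (27/2,15) outside
  → clear
Obstacle 2 [(0,10) (7,2) (11,2) (10,10)]:
  edge (0,10)–(7,2): clear
  edge (7,2)–(11,2): clear
  edge (11,2)–(10,10): clear
  edge (10,10)–(0,10): clear
  midpoint (27/2,15) outside
  → clear
Obstacle 3 [(14,0) (21,0) (21,11) (15,10) (14,7)]:
  edge (14,0)–(21,0): clear
  edge (21,0)–(21,11): clear
  edge (21,11)–(15,10): clear
  edge (15,10)–(14,7): clear
  edge (14,7)–(14,0): clear
  midpoint (27/2,15) outside
  → clear

FREE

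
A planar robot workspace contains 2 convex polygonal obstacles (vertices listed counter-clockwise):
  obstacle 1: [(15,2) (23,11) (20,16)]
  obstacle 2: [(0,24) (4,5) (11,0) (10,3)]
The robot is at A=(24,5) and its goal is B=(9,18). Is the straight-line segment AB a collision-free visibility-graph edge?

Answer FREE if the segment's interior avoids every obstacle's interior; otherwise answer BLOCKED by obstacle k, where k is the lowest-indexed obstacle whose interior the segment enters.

BLOCKED by obstacle 1

Obstacle 1 [(15,2) (23,11) (20,16)]:
  edge (15,2)–(23,11): crosses AB
  edge (23,11)–(20,16): clear
  edge (20,16)–(15,2): crosses AB
  → BLOCKED
Obstacle 2 [(0,24) (4,5) (11,0) (10,3)]:
  edge (0,24)–(4,5): clear
  edge (4,5)–(11,0): clear
  edge (11,0)–(10,3): clear
  edge (10,3)–(0,24): clear
  midpoint (33/2,23/2) outside
  → clear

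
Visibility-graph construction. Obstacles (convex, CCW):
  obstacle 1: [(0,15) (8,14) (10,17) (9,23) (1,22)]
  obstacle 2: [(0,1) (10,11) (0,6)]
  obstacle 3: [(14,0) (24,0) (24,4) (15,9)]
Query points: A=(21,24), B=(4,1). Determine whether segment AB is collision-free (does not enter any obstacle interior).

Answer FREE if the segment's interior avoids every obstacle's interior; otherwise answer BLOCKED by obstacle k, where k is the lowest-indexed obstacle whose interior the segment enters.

Obstacle 1 [(0,15) (8,14) (10,17) (9,23) (1,22)]:
  edge (0,15)–(8,14): clear
  edge (8,14)–(10,17): clear
  edge (10,17)–(9,23): clear
  edge (9,23)–(1,22): clear
  edge (1,22)–(0,15): clear
  midpoint (25/2,25/2) outside
  → clear
Obstacle 2 [(0,1) (10,11) (0,6)]:
  edge (0,1)–(10,11): clear
  edge (10,11)–(0,6): clear
  edge (0,6)–(0,1): clear
  midpoint (25/2,25/2) outside
  → clear
Obstacle 3 [(14,0) (24,0) (24,4) (15,9)]:
  edge (14,0)–(24,0): clear
  edge (24,0)–(24,4): clear
  edge (24,4)–(15,9): clear
  edge (15,9)–(14,0): clear
  midpoint (25/2,25/2) outside
  → clear

FREE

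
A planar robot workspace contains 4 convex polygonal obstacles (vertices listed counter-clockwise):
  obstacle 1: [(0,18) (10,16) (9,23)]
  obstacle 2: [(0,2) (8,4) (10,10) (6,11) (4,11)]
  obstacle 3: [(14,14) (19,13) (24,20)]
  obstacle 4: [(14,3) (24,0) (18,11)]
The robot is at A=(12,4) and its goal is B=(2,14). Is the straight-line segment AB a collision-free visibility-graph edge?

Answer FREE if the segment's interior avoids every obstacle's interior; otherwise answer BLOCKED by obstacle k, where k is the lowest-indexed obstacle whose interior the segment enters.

Obstacle 1 [(0,18) (10,16) (9,23)]:
  edge (0,18)–(10,16): clear
  edge (10,16)–(9,23): clear
  edge (9,23)–(0,18): clear
  midpoint (7,9) outside
  → clear
Obstacle 2 [(0,2) (8,4) (10,10) (6,11) (4,11)]:
  edge (0,2)–(8,4): clear
  edge (8,4)–(10,10): crosses AB
  edge (10,10)–(6,11): clear
  edge (6,11)–(4,11): crosses AB
  edge (4,11)–(0,2): clear
  → BLOCKED
Obstacle 3 [(14,14) (19,13) (24,20)]:
  edge (14,14)–(19,13): clear
  edge (19,13)–(24,20): clear
  edge (24,20)–(14,14): clear
  midpoint (7,9) outside
  → clear
Obstacle 4 [(14,3) (24,0) (18,11)]:
  edge (14,3)–(24,0): clear
  edge (24,0)–(18,11): clear
  edge (18,11)–(14,3): clear
  midpoint (7,9) outside
  → clear

BLOCKED by obstacle 2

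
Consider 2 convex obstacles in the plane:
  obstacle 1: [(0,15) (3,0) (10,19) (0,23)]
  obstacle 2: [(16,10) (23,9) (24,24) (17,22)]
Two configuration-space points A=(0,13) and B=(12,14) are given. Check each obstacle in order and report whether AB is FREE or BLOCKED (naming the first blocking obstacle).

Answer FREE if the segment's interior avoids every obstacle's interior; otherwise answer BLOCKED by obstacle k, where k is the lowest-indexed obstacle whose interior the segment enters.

Obstacle 1 [(0,15) (3,0) (10,19) (0,23)]:
  edge (0,15)–(3,0): crosses AB
  edge (3,0)–(10,19): crosses AB
  edge (10,19)–(0,23): clear
  edge (0,23)–(0,15): clear
  → BLOCKED
Obstacle 2 [(16,10) (23,9) (24,24) (17,22)]:
  edge (16,10)–(23,9): clear
  edge (23,9)–(24,24): clear
  edge (24,24)–(17,22): clear
  edge (17,22)–(16,10): clear
  midpoint (6,27/2) outside
  → clear

BLOCKED by obstacle 1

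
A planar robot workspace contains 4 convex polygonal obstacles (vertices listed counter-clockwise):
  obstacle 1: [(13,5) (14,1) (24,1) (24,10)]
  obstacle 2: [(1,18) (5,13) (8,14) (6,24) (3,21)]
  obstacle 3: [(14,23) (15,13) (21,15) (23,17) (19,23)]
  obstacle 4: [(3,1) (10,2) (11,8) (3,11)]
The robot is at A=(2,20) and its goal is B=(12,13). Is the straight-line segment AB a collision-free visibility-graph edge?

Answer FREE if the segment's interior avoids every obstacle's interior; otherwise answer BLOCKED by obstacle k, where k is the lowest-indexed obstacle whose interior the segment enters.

Obstacle 1 [(13,5) (14,1) (24,1) (24,10)]:
  edge (13,5)–(14,1): clear
  edge (14,1)–(24,1): clear
  edge (24,1)–(24,10): clear
  edge (24,10)–(13,5): clear
  midpoint (7,33/2) outside
  → clear
Obstacle 2 [(1,18) (5,13) (8,14) (6,24) (3,21)]:
  edge (1,18)–(5,13): clear
  edge (5,13)–(8,14): clear
  edge (8,14)–(6,24): crosses AB
  edge (6,24)–(3,21): clear
  edge (3,21)–(1,18): crosses AB
  → BLOCKED
Obstacle 3 [(14,23) (15,13) (21,15) (23,17) (19,23)]:
  edge (14,23)–(15,13): clear
  edge (15,13)–(21,15): clear
  edge (21,15)–(23,17): clear
  edge (23,17)–(19,23): clear
  edge (19,23)–(14,23): clear
  midpoint (7,33/2) outside
  → clear
Obstacle 4 [(3,1) (10,2) (11,8) (3,11)]:
  edge (3,1)–(10,2): clear
  edge (10,2)–(11,8): clear
  edge (11,8)–(3,11): clear
  edge (3,11)–(3,1): clear
  midpoint (7,33/2) outside
  → clear

BLOCKED by obstacle 2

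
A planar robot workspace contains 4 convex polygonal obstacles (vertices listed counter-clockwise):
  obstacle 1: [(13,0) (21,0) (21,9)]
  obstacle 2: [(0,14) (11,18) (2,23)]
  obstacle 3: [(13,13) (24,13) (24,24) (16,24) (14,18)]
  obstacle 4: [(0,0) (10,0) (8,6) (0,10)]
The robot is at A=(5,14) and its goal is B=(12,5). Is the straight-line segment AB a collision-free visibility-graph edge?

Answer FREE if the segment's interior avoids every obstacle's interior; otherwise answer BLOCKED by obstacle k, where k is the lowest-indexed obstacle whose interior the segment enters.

FREE

Obstacle 1 [(13,0) (21,0) (21,9)]:
  edge (13,0)–(21,0): clear
  edge (21,0)–(21,9): clear
  edge (21,9)–(13,0): clear
  midpoint (17/2,19/2) outside
  → clear
Obstacle 2 [(0,14) (11,18) (2,23)]:
  edge (0,14)–(11,18): clear
  edge (11,18)–(2,23): clear
  edge (2,23)–(0,14): clear
  midpoint (17/2,19/2) outside
  → clear
Obstacle 3 [(13,13) (24,13) (24,24) (16,24) (14,18)]:
  edge (13,13)–(24,13): clear
  edge (24,13)–(24,24): clear
  edge (24,24)–(16,24): clear
  edge (16,24)–(14,18): clear
  edge (14,18)–(13,13): clear
  midpoint (17/2,19/2) outside
  → clear
Obstacle 4 [(0,0) (10,0) (8,6) (0,10)]:
  edge (0,0)–(10,0): clear
  edge (10,0)–(8,6): clear
  edge (8,6)–(0,10): clear
  edge (0,10)–(0,0): clear
  midpoint (17/2,19/2) outside
  → clear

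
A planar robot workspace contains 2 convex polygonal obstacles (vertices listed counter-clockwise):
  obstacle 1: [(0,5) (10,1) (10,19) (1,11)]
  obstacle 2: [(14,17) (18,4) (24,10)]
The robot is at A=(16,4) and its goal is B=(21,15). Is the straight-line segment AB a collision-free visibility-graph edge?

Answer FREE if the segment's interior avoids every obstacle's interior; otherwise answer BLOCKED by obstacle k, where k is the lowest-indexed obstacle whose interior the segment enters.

BLOCKED by obstacle 2

Obstacle 1 [(0,5) (10,1) (10,19) (1,11)]:
  edge (0,5)–(10,1): clear
  edge (10,1)–(10,19): clear
  edge (10,19)–(1,11): clear
  edge (1,11)–(0,5): clear
  midpoint (37/2,19/2) outside
  → clear
Obstacle 2 [(14,17) (18,4) (24,10)]:
  edge (14,17)–(18,4): crosses AB
  edge (18,4)–(24,10): clear
  edge (24,10)–(14,17): crosses AB
  → BLOCKED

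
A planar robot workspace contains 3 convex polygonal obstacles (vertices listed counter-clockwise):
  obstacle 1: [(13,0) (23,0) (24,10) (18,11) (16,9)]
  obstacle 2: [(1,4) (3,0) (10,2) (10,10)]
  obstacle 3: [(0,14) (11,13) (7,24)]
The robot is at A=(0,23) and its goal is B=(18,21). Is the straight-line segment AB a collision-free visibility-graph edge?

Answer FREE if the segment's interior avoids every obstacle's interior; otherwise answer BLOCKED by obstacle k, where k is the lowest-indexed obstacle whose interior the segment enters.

Obstacle 1 [(13,0) (23,0) (24,10) (18,11) (16,9)]:
  edge (13,0)–(23,0): clear
  edge (23,0)–(24,10): clear
  edge (24,10)–(18,11): clear
  edge (18,11)–(16,9): clear
  edge (16,9)–(13,0): clear
  midpoint (9,22) outside
  → clear
Obstacle 2 [(1,4) (3,0) (10,2) (10,10)]:
  edge (1,4)–(3,0): clear
  edge (3,0)–(10,2): clear
  edge (10,2)–(10,10): clear
  edge (10,10)–(1,4): clear
  midpoint (9,22) outside
  → clear
Obstacle 3 [(0,14) (11,13) (7,24)]:
  edge (0,14)–(11,13): clear
  edge (11,13)–(7,24): crosses AB
  edge (7,24)–(0,14): crosses AB
  → BLOCKED

BLOCKED by obstacle 3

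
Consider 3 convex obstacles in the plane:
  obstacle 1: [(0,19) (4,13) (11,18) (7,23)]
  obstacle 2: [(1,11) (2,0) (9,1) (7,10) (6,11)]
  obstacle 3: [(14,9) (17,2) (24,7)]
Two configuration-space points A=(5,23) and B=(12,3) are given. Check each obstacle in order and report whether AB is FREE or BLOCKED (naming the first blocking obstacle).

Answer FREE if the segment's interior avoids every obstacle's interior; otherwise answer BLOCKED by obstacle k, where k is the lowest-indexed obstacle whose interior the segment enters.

BLOCKED by obstacle 1

Obstacle 1 [(0,19) (4,13) (11,18) (7,23)]:
  edge (0,19)–(4,13): clear
  edge (4,13)–(11,18): crosses AB
  edge (11,18)–(7,23): clear
  edge (7,23)–(0,19): crosses AB
  → BLOCKED
Obstacle 2 [(1,11) (2,0) (9,1) (7,10) (6,11)]:
  edge (1,11)–(2,0): clear
  edge (2,0)–(9,1): clear
  edge (9,1)–(7,10): clear
  edge (7,10)–(6,11): clear
  edge (6,11)–(1,11): clear
  midpoint (17/2,13) outside
  → clear
Obstacle 3 [(14,9) (17,2) (24,7)]:
  edge (14,9)–(17,2): clear
  edge (17,2)–(24,7): clear
  edge (24,7)–(14,9): clear
  midpoint (17/2,13) outside
  → clear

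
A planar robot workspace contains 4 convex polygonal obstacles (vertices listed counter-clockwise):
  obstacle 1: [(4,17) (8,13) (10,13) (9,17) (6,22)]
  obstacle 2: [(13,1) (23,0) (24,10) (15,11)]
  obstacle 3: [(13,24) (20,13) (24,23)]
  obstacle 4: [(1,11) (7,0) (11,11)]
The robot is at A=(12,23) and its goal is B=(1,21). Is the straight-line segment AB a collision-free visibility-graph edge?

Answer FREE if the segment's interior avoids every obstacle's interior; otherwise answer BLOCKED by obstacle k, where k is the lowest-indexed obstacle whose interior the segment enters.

BLOCKED by obstacle 1

Obstacle 1 [(4,17) (8,13) (10,13) (9,17) (6,22)]:
  edge (4,17)–(8,13): clear
  edge (8,13)–(10,13): clear
  edge (10,13)–(9,17): clear
  edge (9,17)–(6,22): crosses AB
  edge (6,22)–(4,17): crosses AB
  → BLOCKED
Obstacle 2 [(13,1) (23,0) (24,10) (15,11)]:
  edge (13,1)–(23,0): clear
  edge (23,0)–(24,10): clear
  edge (24,10)–(15,11): clear
  edge (15,11)–(13,1): clear
  midpoint (13/2,22) outside
  → clear
Obstacle 3 [(13,24) (20,13) (24,23)]:
  edge (13,24)–(20,13): clear
  edge (20,13)–(24,23): clear
  edge (24,23)–(13,24): clear
  midpoint (13/2,22) outside
  → clear
Obstacle 4 [(1,11) (7,0) (11,11)]:
  edge (1,11)–(7,0): clear
  edge (7,0)–(11,11): clear
  edge (11,11)–(1,11): clear
  midpoint (13/2,22) outside
  → clear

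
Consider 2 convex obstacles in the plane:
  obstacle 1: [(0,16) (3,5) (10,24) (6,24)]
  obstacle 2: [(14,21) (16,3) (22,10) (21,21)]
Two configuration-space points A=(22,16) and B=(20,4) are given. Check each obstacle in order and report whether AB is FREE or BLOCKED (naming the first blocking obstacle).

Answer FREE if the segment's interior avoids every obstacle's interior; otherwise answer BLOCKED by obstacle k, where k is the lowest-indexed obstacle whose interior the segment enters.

Obstacle 1 [(0,16) (3,5) (10,24) (6,24)]:
  edge (0,16)–(3,5): clear
  edge (3,5)–(10,24): clear
  edge (10,24)–(6,24): clear
  edge (6,24)–(0,16): clear
  midpoint (21,10) outside
  → clear
Obstacle 2 [(14,21) (16,3) (22,10) (21,21)]:
  edge (14,21)–(16,3): clear
  edge (16,3)–(22,10): crosses AB
  edge (22,10)–(21,21): crosses AB
  edge (21,21)–(14,21): clear
  → BLOCKED

BLOCKED by obstacle 2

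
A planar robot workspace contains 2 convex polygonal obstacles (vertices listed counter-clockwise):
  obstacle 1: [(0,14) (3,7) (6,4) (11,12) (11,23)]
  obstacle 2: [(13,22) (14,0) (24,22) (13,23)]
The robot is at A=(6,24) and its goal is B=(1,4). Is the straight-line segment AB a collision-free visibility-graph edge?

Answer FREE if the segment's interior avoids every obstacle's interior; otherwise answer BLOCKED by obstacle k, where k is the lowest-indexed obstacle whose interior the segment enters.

Obstacle 1 [(0,14) (3,7) (6,4) (11,12) (11,23)]:
  edge (0,14)–(3,7): crosses AB
  edge (3,7)–(6,4): clear
  edge (6,4)–(11,12): clear
  edge (11,12)–(11,23): clear
  edge (11,23)–(0,14): crosses AB
  → BLOCKED
Obstacle 2 [(13,22) (14,0) (24,22) (13,23)]:
  edge (13,22)–(14,0): clear
  edge (14,0)–(24,22): clear
  edge (24,22)–(13,23): clear
  edge (13,23)–(13,22): clear
  midpoint (7/2,14) outside
  → clear

BLOCKED by obstacle 1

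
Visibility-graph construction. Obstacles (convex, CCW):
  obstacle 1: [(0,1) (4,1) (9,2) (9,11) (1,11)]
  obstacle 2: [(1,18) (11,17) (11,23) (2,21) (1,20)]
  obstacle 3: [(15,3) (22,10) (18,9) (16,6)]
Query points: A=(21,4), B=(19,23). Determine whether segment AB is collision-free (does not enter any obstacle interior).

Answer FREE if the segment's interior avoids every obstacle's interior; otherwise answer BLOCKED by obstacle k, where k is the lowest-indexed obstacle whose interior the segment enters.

Obstacle 1 [(0,1) (4,1) (9,2) (9,11) (1,11)]:
  edge (0,1)–(4,1): clear
  edge (4,1)–(9,2): clear
  edge (9,2)–(9,11): clear
  edge (9,11)–(1,11): clear
  edge (1,11)–(0,1): clear
  midpoint (20,27/2) outside
  → clear
Obstacle 2 [(1,18) (11,17) (11,23) (2,21) (1,20)]:
  edge (1,18)–(11,17): clear
  edge (11,17)–(11,23): clear
  edge (11,23)–(2,21): clear
  edge (2,21)–(1,20): clear
  edge (1,20)–(1,18): clear
  midpoint (20,27/2) outside
  → clear
Obstacle 3 [(15,3) (22,10) (18,9) (16,6)]:
  edge (15,3)–(22,10): crosses AB
  edge (22,10)–(18,9): crosses AB
  edge (18,9)–(16,6): clear
  edge (16,6)–(15,3): clear
  → BLOCKED

BLOCKED by obstacle 3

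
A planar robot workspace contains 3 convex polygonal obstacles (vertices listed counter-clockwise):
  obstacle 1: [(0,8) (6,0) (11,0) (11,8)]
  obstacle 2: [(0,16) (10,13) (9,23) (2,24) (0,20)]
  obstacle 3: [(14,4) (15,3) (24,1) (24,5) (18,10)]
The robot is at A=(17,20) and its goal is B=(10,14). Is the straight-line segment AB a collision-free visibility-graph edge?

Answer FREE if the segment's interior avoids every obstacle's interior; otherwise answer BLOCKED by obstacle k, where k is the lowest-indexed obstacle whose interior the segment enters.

FREE

Obstacle 1 [(0,8) (6,0) (11,0) (11,8)]:
  edge (0,8)–(6,0): clear
  edge (6,0)–(11,0): clear
  edge (11,0)–(11,8): clear
  edge (11,8)–(0,8): clear
  midpoint (27/2,17) outside
  → clear
Obstacle 2 [(0,16) (10,13) (9,23) (2,24) (0,20)]:
  edge (0,16)–(10,13): clear
  edge (10,13)–(9,23): clear
  edge (9,23)–(2,24): clear
  edge (2,24)–(0,20): clear
  edge (0,20)–(0,16): clear
  midpoint (27/2,17) outside
  → clear
Obstacle 3 [(14,4) (15,3) (24,1) (24,5) (18,10)]:
  edge (14,4)–(15,3): clear
  edge (15,3)–(24,1): clear
  edge (24,1)–(24,5): clear
  edge (24,5)–(18,10): clear
  edge (18,10)–(14,4): clear
  midpoint (27/2,17) outside
  → clear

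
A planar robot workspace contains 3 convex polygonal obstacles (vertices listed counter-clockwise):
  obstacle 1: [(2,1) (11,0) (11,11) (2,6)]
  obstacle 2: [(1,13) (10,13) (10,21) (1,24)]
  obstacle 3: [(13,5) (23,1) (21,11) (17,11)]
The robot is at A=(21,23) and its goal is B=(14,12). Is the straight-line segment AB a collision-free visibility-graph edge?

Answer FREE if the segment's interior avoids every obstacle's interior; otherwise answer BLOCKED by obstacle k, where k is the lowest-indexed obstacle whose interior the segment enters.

FREE

Obstacle 1 [(2,1) (11,0) (11,11) (2,6)]:
  edge (2,1)–(11,0): clear
  edge (11,0)–(11,11): clear
  edge (11,11)–(2,6): clear
  edge (2,6)–(2,1): clear
  midpoint (35/2,35/2) outside
  → clear
Obstacle 2 [(1,13) (10,13) (10,21) (1,24)]:
  edge (1,13)–(10,13): clear
  edge (10,13)–(10,21): clear
  edge (10,21)–(1,24): clear
  edge (1,24)–(1,13): clear
  midpoint (35/2,35/2) outside
  → clear
Obstacle 3 [(13,5) (23,1) (21,11) (17,11)]:
  edge (13,5)–(23,1): clear
  edge (23,1)–(21,11): clear
  edge (21,11)–(17,11): clear
  edge (17,11)–(13,5): clear
  midpoint (35/2,35/2) outside
  → clear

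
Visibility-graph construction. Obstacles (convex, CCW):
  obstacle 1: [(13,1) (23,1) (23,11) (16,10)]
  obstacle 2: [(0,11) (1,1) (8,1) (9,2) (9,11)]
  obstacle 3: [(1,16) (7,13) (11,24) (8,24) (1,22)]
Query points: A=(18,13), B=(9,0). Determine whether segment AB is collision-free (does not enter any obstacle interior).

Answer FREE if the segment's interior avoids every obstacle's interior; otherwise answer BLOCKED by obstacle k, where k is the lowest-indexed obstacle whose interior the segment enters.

Obstacle 1 [(13,1) (23,1) (23,11) (16,10)]:
  edge (13,1)–(23,1): clear
  edge (23,1)–(23,11): clear
  edge (23,11)–(16,10): clear
  edge (16,10)–(13,1): clear
  midpoint (27/2,13/2) outside
  → clear
Obstacle 2 [(0,11) (1,1) (8,1) (9,2) (9,11)]:
  edge (0,11)–(1,1): clear
  edge (1,1)–(8,1): clear
  edge (8,1)–(9,2): clear
  edge (9,2)–(9,11): clear
  edge (9,11)–(0,11): clear
  midpoint (27/2,13/2) outside
  → clear
Obstacle 3 [(1,16) (7,13) (11,24) (8,24) (1,22)]:
  edge (1,16)–(7,13): clear
  edge (7,13)–(11,24): clear
  edge (11,24)–(8,24): clear
  edge (8,24)–(1,22): clear
  edge (1,22)–(1,16): clear
  midpoint (27/2,13/2) outside
  → clear

FREE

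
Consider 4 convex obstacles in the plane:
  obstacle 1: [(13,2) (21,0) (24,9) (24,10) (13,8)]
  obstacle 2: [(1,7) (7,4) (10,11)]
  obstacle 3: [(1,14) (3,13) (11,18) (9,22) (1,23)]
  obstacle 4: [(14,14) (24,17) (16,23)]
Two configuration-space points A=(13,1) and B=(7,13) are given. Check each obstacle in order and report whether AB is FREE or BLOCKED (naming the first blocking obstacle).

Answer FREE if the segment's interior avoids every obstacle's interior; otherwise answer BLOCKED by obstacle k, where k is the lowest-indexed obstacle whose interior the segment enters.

BLOCKED by obstacle 2

Obstacle 1 [(13,2) (21,0) (24,9) (24,10) (13,8)]:
  edge (13,2)–(21,0): clear
  edge (21,0)–(24,9): clear
  edge (24,9)–(24,10): clear
  edge (24,10)–(13,8): clear
  edge (13,8)–(13,2): clear
  midpoint (10,7) outside
  → clear
Obstacle 2 [(1,7) (7,4) (10,11)]:
  edge (1,7)–(7,4): clear
  edge (7,4)–(10,11): crosses AB
  edge (10,11)–(1,7): crosses AB
  → BLOCKED
Obstacle 3 [(1,14) (3,13) (11,18) (9,22) (1,23)]:
  edge (1,14)–(3,13): clear
  edge (3,13)–(11,18): clear
  edge (11,18)–(9,22): clear
  edge (9,22)–(1,23): clear
  edge (1,23)–(1,14): clear
  midpoint (10,7) outside
  → clear
Obstacle 4 [(14,14) (24,17) (16,23)]:
  edge (14,14)–(24,17): clear
  edge (24,17)–(16,23): clear
  edge (16,23)–(14,14): clear
  midpoint (10,7) outside
  → clear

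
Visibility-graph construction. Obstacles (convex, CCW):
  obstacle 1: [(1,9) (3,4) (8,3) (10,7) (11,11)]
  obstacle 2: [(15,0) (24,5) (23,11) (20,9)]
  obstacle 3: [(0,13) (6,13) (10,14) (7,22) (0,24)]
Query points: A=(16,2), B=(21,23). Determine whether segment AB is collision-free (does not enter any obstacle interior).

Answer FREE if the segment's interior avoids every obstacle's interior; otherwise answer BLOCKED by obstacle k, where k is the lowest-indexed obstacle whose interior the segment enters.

Obstacle 1 [(1,9) (3,4) (8,3) (10,7) (11,11)]:
  edge (1,9)–(3,4): clear
  edge (3,4)–(8,3): clear
  edge (8,3)–(10,7): clear
  edge (10,7)–(11,11): clear
  edge (11,11)–(1,9): clear
  midpoint (37/2,25/2) outside
  → clear
Obstacle 2 [(15,0) (24,5) (23,11) (20,9)]:
  edge (15,0)–(24,5): clear
  edge (24,5)–(23,11): clear
  edge (23,11)–(20,9): clear
  edge (20,9)–(15,0): clear
  midpoint (37/2,25/2) outside
  → clear
Obstacle 3 [(0,13) (6,13) (10,14) (7,22) (0,24)]:
  edge (0,13)–(6,13): clear
  edge (6,13)–(10,14): clear
  edge (10,14)–(7,22): clear
  edge (7,22)–(0,24): clear
  edge (0,24)–(0,13): clear
  midpoint (37/2,25/2) outside
  → clear

FREE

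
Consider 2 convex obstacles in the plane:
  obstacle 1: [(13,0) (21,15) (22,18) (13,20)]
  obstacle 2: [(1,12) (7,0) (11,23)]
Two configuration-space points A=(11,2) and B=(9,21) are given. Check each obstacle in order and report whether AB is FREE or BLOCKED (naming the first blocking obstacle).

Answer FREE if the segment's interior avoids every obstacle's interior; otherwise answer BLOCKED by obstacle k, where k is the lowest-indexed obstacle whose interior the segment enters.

BLOCKED by obstacle 2

Obstacle 1 [(13,0) (21,15) (22,18) (13,20)]:
  edge (13,0)–(21,15): clear
  edge (21,15)–(22,18): clear
  edge (22,18)–(13,20): clear
  edge (13,20)–(13,0): clear
  midpoint (10,23/2) outside
  → clear
Obstacle 2 [(1,12) (7,0) (11,23)]:
  edge (1,12)–(7,0): clear
  edge (7,0)–(11,23): crosses AB
  edge (11,23)–(1,12): crosses AB
  → BLOCKED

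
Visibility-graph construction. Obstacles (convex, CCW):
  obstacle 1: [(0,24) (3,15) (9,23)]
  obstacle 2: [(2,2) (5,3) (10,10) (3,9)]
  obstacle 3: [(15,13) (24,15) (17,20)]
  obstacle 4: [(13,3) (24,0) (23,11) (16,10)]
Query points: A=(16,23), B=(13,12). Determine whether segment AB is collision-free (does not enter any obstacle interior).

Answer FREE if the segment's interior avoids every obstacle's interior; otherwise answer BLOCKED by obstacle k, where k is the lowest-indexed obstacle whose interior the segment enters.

Obstacle 1 [(0,24) (3,15) (9,23)]:
  edge (0,24)–(3,15): clear
  edge (3,15)–(9,23): clear
  edge (9,23)–(0,24): clear
  midpoint (29/2,35/2) outside
  → clear
Obstacle 2 [(2,2) (5,3) (10,10) (3,9)]:
  edge (2,2)–(5,3): clear
  edge (5,3)–(10,10): clear
  edge (10,10)–(3,9): clear
  edge (3,9)–(2,2): clear
  midpoint (29/2,35/2) outside
  → clear
Obstacle 3 [(15,13) (24,15) (17,20)]:
  edge (15,13)–(24,15): clear
  edge (24,15)–(17,20): clear
  edge (17,20)–(15,13): clear
  midpoint (29/2,35/2) outside
  → clear
Obstacle 4 [(13,3) (24,0) (23,11) (16,10)]:
  edge (13,3)–(24,0): clear
  edge (24,0)–(23,11): clear
  edge (23,11)–(16,10): clear
  edge (16,10)–(13,3): clear
  midpoint (29/2,35/2) outside
  → clear

FREE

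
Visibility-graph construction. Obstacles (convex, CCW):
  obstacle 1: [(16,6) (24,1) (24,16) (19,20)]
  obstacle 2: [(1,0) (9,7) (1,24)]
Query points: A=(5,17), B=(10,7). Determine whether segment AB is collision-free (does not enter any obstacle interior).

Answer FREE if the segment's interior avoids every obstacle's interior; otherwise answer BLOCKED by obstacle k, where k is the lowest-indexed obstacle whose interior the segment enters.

FREE

Obstacle 1 [(16,6) (24,1) (24,16) (19,20)]:
  edge (16,6)–(24,1): clear
  edge (24,1)–(24,16): clear
  edge (24,16)–(19,20): clear
  edge (19,20)–(16,6): clear
  midpoint (15/2,12) outside
  → clear
Obstacle 2 [(1,0) (9,7) (1,24)]:
  edge (1,0)–(9,7): clear
  edge (9,7)–(1,24): clear
  edge (1,24)–(1,0): clear
  midpoint (15/2,12) outside
  → clear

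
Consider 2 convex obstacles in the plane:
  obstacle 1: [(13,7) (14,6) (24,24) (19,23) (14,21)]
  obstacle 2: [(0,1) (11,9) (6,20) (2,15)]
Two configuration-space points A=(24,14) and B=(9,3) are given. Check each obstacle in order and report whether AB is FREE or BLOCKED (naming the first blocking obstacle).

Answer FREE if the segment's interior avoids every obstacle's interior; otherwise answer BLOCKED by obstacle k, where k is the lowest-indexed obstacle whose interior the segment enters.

Obstacle 1 [(13,7) (14,6) (24,24) (19,23) (14,21)]:
  edge (13,7)–(14,6): crosses AB
  edge (14,6)–(24,24): crosses AB
  edge (24,24)–(19,23): clear
  edge (19,23)–(14,21): clear
  edge (14,21)–(13,7): clear
  → BLOCKED
Obstacle 2 [(0,1) (11,9) (6,20) (2,15)]:
  edge (0,1)–(11,9): clear
  edge (11,9)–(6,20): clear
  edge (6,20)–(2,15): clear
  edge (2,15)–(0,1): clear
  midpoint (33/2,17/2) outside
  → clear

BLOCKED by obstacle 1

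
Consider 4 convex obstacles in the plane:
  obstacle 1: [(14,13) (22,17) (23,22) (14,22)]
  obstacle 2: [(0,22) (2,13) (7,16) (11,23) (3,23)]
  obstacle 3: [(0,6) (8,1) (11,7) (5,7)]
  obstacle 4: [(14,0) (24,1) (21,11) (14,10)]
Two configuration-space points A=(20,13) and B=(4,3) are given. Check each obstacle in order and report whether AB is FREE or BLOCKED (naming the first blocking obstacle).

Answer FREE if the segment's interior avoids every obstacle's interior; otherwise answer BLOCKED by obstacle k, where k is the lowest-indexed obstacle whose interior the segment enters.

BLOCKED by obstacle 3

Obstacle 1 [(14,13) (22,17) (23,22) (14,22)]:
  edge (14,13)–(22,17): clear
  edge (22,17)–(23,22): clear
  edge (23,22)–(14,22): clear
  edge (14,22)–(14,13): clear
  midpoint (12,8) outside
  → clear
Obstacle 2 [(0,22) (2,13) (7,16) (11,23) (3,23)]:
  edge (0,22)–(2,13): clear
  edge (2,13)–(7,16): clear
  edge (7,16)–(11,23): clear
  edge (11,23)–(3,23): clear
  edge (3,23)–(0,22): clear
  midpoint (12,8) outside
  → clear
Obstacle 3 [(0,6) (8,1) (11,7) (5,7)]:
  edge (0,6)–(8,1): crosses AB
  edge (8,1)–(11,7): clear
  edge (11,7)–(5,7): crosses AB
  edge (5,7)–(0,6): clear
  → BLOCKED
Obstacle 4 [(14,0) (24,1) (21,11) (14,10)]:
  edge (14,0)–(24,1): clear
  edge (24,1)–(21,11): clear
  edge (21,11)–(14,10): crosses AB
  edge (14,10)–(14,0): crosses AB
  → BLOCKED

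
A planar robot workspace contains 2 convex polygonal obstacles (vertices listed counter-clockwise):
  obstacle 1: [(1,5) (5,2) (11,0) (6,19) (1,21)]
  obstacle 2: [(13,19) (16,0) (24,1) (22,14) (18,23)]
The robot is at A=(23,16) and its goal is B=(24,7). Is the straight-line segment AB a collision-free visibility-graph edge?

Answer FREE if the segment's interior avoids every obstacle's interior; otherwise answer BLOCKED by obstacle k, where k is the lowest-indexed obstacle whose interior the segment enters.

FREE

Obstacle 1 [(1,5) (5,2) (11,0) (6,19) (1,21)]:
  edge (1,5)–(5,2): clear
  edge (5,2)–(11,0): clear
  edge (11,0)–(6,19): clear
  edge (6,19)–(1,21): clear
  edge (1,21)–(1,5): clear
  midpoint (47/2,23/2) outside
  → clear
Obstacle 2 [(13,19) (16,0) (24,1) (22,14) (18,23)]:
  edge (13,19)–(16,0): clear
  edge (16,0)–(24,1): clear
  edge (24,1)–(22,14): clear
  edge (22,14)–(18,23): clear
  edge (18,23)–(13,19): clear
  midpoint (47/2,23/2) outside
  → clear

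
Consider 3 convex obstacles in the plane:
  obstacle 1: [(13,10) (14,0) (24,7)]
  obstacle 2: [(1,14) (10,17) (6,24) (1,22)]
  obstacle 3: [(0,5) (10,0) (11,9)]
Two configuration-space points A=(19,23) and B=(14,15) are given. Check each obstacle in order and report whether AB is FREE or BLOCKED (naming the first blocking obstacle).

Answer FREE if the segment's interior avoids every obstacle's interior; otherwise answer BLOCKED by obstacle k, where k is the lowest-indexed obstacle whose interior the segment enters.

Obstacle 1 [(13,10) (14,0) (24,7)]:
  edge (13,10)–(14,0): clear
  edge (14,0)–(24,7): clear
  edge (24,7)–(13,10): clear
  midpoint (33/2,19) outside
  → clear
Obstacle 2 [(1,14) (10,17) (6,24) (1,22)]:
  edge (1,14)–(10,17): clear
  edge (10,17)–(6,24): clear
  edge (6,24)–(1,22): clear
  edge (1,22)–(1,14): clear
  midpoint (33/2,19) outside
  → clear
Obstacle 3 [(0,5) (10,0) (11,9)]:
  edge (0,5)–(10,0): clear
  edge (10,0)–(11,9): clear
  edge (11,9)–(0,5): clear
  midpoint (33/2,19) outside
  → clear

FREE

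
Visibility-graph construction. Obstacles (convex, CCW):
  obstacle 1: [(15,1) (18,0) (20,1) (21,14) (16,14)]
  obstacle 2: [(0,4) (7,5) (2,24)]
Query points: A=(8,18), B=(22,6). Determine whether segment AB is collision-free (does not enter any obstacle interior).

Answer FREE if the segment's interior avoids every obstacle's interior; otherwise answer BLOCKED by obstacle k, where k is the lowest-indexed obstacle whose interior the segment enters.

BLOCKED by obstacle 1

Obstacle 1 [(15,1) (18,0) (20,1) (21,14) (16,14)]:
  edge (15,1)–(18,0): clear
  edge (18,0)–(20,1): clear
  edge (20,1)–(21,14): crosses AB
  edge (21,14)–(16,14): clear
  edge (16,14)–(15,1): crosses AB
  → BLOCKED
Obstacle 2 [(0,4) (7,5) (2,24)]:
  edge (0,4)–(7,5): clear
  edge (7,5)–(2,24): clear
  edge (2,24)–(0,4): clear
  midpoint (15,12) outside
  → clear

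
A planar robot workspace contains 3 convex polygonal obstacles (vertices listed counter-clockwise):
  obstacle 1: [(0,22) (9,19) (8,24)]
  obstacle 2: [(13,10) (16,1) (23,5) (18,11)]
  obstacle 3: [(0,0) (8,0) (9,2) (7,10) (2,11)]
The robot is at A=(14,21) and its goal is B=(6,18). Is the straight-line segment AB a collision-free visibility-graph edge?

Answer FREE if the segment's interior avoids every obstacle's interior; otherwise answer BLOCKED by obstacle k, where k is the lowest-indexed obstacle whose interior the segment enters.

Obstacle 1 [(0,22) (9,19) (8,24)]:
  edge (0,22)–(9,19): crosses AB
  edge (9,19)–(8,24): crosses AB
  edge (8,24)–(0,22): clear
  → BLOCKED
Obstacle 2 [(13,10) (16,1) (23,5) (18,11)]:
  edge (13,10)–(16,1): clear
  edge (16,1)–(23,5): clear
  edge (23,5)–(18,11): clear
  edge (18,11)–(13,10): clear
  midpoint (10,39/2) outside
  → clear
Obstacle 3 [(0,0) (8,0) (9,2) (7,10) (2,11)]:
  edge (0,0)–(8,0): clear
  edge (8,0)–(9,2): clear
  edge (9,2)–(7,10): clear
  edge (7,10)–(2,11): clear
  edge (2,11)–(0,0): clear
  midpoint (10,39/2) outside
  → clear

BLOCKED by obstacle 1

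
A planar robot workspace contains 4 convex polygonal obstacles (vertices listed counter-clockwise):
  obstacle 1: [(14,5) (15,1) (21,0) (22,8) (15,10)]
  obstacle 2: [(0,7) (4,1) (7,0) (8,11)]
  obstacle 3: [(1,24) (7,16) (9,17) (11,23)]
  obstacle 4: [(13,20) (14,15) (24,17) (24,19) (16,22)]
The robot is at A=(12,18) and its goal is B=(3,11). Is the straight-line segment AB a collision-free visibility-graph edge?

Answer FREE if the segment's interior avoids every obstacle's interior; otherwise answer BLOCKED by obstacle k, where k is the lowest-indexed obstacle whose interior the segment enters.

Obstacle 1 [(14,5) (15,1) (21,0) (22,8) (15,10)]:
  edge (14,5)–(15,1): clear
  edge (15,1)–(21,0): clear
  edge (21,0)–(22,8): clear
  edge (22,8)–(15,10): clear
  edge (15,10)–(14,5): clear
  midpoint (15/2,29/2) outside
  → clear
Obstacle 2 [(0,7) (4,1) (7,0) (8,11)]:
  edge (0,7)–(4,1): clear
  edge (4,1)–(7,0): clear
  edge (7,0)–(8,11): clear
  edge (8,11)–(0,7): clear
  midpoint (15/2,29/2) outside
  → clear
Obstacle 3 [(1,24) (7,16) (9,17) (11,23)]:
  edge (1,24)–(7,16): clear
  edge (7,16)–(9,17): clear
  edge (9,17)–(11,23): clear
  edge (11,23)–(1,24): clear
  midpoint (15/2,29/2) outside
  → clear
Obstacle 4 [(13,20) (14,15) (24,17) (24,19) (16,22)]:
  edge (13,20)–(14,15): clear
  edge (14,15)–(24,17): clear
  edge (24,17)–(24,19): clear
  edge (24,19)–(16,22): clear
  edge (16,22)–(13,20): clear
  midpoint (15/2,29/2) outside
  → clear

FREE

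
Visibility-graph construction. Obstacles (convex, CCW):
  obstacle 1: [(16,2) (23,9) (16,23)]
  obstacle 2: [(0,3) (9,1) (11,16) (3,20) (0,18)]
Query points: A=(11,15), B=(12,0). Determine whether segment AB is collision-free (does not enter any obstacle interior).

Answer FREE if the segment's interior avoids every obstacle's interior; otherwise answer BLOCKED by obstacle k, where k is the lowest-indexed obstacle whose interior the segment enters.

Obstacle 1 [(16,2) (23,9) (16,23)]:
  edge (16,2)–(23,9): clear
  edge (23,9)–(16,23): clear
  edge (16,23)–(16,2): clear
  midpoint (23/2,15/2) outside
  → clear
Obstacle 2 [(0,3) (9,1) (11,16) (3,20) (0,18)]:
  edge (0,3)–(9,1): clear
  edge (9,1)–(11,16): clear
  edge (11,16)–(3,20): clear
  edge (3,20)–(0,18): clear
  edge (0,18)–(0,3): clear
  midpoint (23/2,15/2) outside
  → clear

FREE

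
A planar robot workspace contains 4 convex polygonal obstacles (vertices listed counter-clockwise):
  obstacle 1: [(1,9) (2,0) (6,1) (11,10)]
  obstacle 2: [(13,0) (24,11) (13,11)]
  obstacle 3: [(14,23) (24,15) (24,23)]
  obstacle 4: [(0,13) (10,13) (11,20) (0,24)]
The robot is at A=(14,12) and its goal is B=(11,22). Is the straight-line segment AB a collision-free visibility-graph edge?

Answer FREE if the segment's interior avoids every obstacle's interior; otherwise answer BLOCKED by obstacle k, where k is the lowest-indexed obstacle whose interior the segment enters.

FREE

Obstacle 1 [(1,9) (2,0) (6,1) (11,10)]:
  edge (1,9)–(2,0): clear
  edge (2,0)–(6,1): clear
  edge (6,1)–(11,10): clear
  edge (11,10)–(1,9): clear
  midpoint (25/2,17) outside
  → clear
Obstacle 2 [(13,0) (24,11) (13,11)]:
  edge (13,0)–(24,11): clear
  edge (24,11)–(13,11): clear
  edge (13,11)–(13,0): clear
  midpoint (25/2,17) outside
  → clear
Obstacle 3 [(14,23) (24,15) (24,23)]:
  edge (14,23)–(24,15): clear
  edge (24,15)–(24,23): clear
  edge (24,23)–(14,23): clear
  midpoint (25/2,17) outside
  → clear
Obstacle 4 [(0,13) (10,13) (11,20) (0,24)]:
  edge (0,13)–(10,13): clear
  edge (10,13)–(11,20): clear
  edge (11,20)–(0,24): clear
  edge (0,24)–(0,13): clear
  midpoint (25/2,17) outside
  → clear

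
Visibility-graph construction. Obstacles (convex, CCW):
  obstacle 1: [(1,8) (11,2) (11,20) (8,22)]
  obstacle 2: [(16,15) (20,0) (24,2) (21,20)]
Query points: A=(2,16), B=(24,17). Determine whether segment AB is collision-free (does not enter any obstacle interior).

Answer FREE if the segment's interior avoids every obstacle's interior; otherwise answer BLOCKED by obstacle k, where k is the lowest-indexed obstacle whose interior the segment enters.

BLOCKED by obstacle 1

Obstacle 1 [(1,8) (11,2) (11,20) (8,22)]:
  edge (1,8)–(11,2): clear
  edge (11,2)–(11,20): crosses AB
  edge (11,20)–(8,22): clear
  edge (8,22)–(1,8): crosses AB
  → BLOCKED
Obstacle 2 [(16,15) (20,0) (24,2) (21,20)]:
  edge (16,15)–(20,0): clear
  edge (20,0)–(24,2): clear
  edge (24,2)–(21,20): crosses AB
  edge (21,20)–(16,15): crosses AB
  → BLOCKED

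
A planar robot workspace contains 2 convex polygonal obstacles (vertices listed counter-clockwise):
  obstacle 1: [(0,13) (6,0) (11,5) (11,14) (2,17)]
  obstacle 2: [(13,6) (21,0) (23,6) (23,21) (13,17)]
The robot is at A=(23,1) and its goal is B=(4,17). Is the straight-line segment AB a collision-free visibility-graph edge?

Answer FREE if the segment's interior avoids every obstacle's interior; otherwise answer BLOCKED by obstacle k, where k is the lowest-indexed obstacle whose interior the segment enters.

BLOCKED by obstacle 1

Obstacle 1 [(0,13) (6,0) (11,5) (11,14) (2,17)]:
  edge (0,13)–(6,0): clear
  edge (6,0)–(11,5): clear
  edge (11,5)–(11,14): crosses AB
  edge (11,14)–(2,17): crosses AB
  edge (2,17)–(0,13): clear
  → BLOCKED
Obstacle 2 [(13,6) (21,0) (23,6) (23,21) (13,17)]:
  edge (13,6)–(21,0): clear
  edge (21,0)–(23,6): crosses AB
  edge (23,6)–(23,21): clear
  edge (23,21)–(13,17): clear
  edge (13,17)–(13,6): crosses AB
  → BLOCKED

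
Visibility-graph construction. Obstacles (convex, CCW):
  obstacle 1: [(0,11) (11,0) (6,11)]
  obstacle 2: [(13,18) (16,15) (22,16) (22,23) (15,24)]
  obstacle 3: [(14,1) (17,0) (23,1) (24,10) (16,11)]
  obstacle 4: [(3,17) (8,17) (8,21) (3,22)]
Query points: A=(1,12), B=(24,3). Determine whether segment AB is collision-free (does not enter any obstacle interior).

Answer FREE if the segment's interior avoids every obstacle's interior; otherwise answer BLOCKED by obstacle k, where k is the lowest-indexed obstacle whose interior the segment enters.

Obstacle 1 [(0,11) (11,0) (6,11)]:
  edge (0,11)–(11,0): clear
  edge (11,0)–(6,11): crosses AB
  edge (6,11)–(0,11): crosses AB
  → BLOCKED
Obstacle 2 [(13,18) (16,15) (22,16) (22,23) (15,24)]:
  edge (13,18)–(16,15): clear
  edge (16,15)–(22,16): clear
  edge (22,16)–(22,23): clear
  edge (22,23)–(15,24): clear
  edge (15,24)–(13,18): clear
  midpoint (25/2,15/2) outside
  → clear
Obstacle 3 [(14,1) (17,0) (23,1) (24,10) (16,11)]:
  edge (14,1)–(17,0): clear
  edge (17,0)–(23,1): clear
  edge (23,1)–(24,10): crosses AB
  edge (24,10)–(16,11): clear
  edge (16,11)–(14,1): crosses AB
  → BLOCKED
Obstacle 4 [(3,17) (8,17) (8,21) (3,22)]:
  edge (3,17)–(8,17): clear
  edge (8,17)–(8,21): clear
  edge (8,21)–(3,22): clear
  edge (3,22)–(3,17): clear
  midpoint (25/2,15/2) outside
  → clear

BLOCKED by obstacle 1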